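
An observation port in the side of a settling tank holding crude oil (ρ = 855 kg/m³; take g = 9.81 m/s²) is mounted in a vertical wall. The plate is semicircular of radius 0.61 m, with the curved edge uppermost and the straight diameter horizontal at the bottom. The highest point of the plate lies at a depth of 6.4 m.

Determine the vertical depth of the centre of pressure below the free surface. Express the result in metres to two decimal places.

γ = ρg = 855 × 9.81 / 1000 = 8.38755 kN/m³.
The centroid lies 4r/(3π) = 0.258892 m above the diameter, so r − 4r/(3π) = 0.61 − 0.258892 = 0.351108 m below the topmost point, so the centroid depth is h_c = 6.4 + 0.351108 = 6.75111 m.
A = πr²/2 = π × 0.61²/2 = 0.584493 m².
Resultant F = γ·h_c·A = 8.38755 × 6.75111 × 0.584493 = 33.0971 kN.
I_c = (π/8 − 8/(9π))·r⁴ = 0.109757 × 0.61⁴ = 0.0151968 m⁴.
Centre of pressure: y_p = y_c + I_c/(y_c·A) = 6.75111 + 0.0151968/(6.75111 × 0.584493) = 6.75111 + 0.00385121 = 6.75496 m along the plane.

h_p = 6.75 m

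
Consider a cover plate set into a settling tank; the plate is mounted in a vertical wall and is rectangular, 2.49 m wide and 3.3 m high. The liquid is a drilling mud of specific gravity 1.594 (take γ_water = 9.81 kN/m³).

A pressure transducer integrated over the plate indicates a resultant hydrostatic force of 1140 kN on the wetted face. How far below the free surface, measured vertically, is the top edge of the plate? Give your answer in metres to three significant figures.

γ = 1.594 × 9.81 = 15.63714 kN/m³.
A = 2.49 × 3.3 = 8.217 m².
From F = γ·h_c·A, the centroid depth is h_c = 1140/(15.63714 × 8.217) = 8.87226 m.
The centroid lies 3.3/2 = 1.65 m below the top edge, so the top edge sits at h_top = 8.87226 − 1.65 = 7.22226 m below the surface.

d_top ≈ 7.22 m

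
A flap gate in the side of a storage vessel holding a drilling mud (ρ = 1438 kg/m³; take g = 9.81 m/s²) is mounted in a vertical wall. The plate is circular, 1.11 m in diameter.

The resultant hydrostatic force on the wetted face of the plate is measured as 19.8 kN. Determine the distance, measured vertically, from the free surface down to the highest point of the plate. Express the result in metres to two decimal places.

d_top ≈ 0.90 m

γ = ρg = 1438 × 9.81 / 1000 = 14.10678 kN/m³.
A = π(0.555)² = 0.967689 m².
From F = γ·h_c·A, the centroid depth is h_c = 19.8/(14.10678 × 0.967689) = 1.45045 m.
The centroid is at the centre, 0.555 m below the top of the plate, so the highest point sits at h_top = 1.45045 − 0.555 = 0.89545 m below the surface.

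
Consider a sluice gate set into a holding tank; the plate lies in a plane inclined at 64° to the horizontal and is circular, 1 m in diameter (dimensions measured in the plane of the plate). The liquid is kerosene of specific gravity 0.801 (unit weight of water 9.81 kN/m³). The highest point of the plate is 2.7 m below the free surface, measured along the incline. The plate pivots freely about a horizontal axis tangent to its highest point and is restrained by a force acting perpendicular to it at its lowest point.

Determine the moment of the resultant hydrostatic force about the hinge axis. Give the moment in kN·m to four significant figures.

M ≈ 9.222 kN·m

γ = 0.801 × 9.81 = 7.85781 kN/m³.
Let θ = 64° be the plate's angle to the horizontal; measure y along the incline from where the plane meets the free surface. Vertical depth h = y·sinθ with sinθ = 0.898794.
The centroid is at the centre, 0.5 m below the top of the plate, so y_c = 2.7 + 0.5 = 3.2 m and h_c = 3.2 × 0.898794 = 2.87614 m.
A = π(0.5)² = 0.785398 m².
Resultant F = γ·h_c·A = 7.85781 × 2.87614 × 0.785398 = 17.7501 kN.
I_c = πr⁴/4 = π × 0.5⁴/4 = 0.0490874 m⁴.
Centre of pressure: y_p = y_c + I_c/(y_c·A) = 3.2 + 0.0490874/(3.2 × 0.785398) = 3.2 + 0.0195313 = 3.21953 m along the plane.
The resultant acts 0.5 + 0.0195313 = 0.519531 m (along the plate) below the hinge at the top edge, so the moment about the hinge is M = F × 0.519531 = 17.7501 × 0.519531 = 9.22173 kN·m.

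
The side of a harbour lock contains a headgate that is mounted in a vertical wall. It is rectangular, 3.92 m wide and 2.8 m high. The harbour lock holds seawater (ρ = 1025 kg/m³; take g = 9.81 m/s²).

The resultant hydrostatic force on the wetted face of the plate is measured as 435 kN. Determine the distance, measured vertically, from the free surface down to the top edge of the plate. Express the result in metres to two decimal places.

d_top ≈ 2.54 m

γ = ρg = 1025 × 9.81 / 1000 = 10.05525 kN/m³.
A = 3.92 × 2.8 = 10.976 m².
From F = γ·h_c·A, the centroid depth is h_c = 435/(10.05525 × 10.976) = 3.94142 m.
The centroid lies 2.8/2 = 1.4 m below the top edge, so the top edge sits at h_top = 3.94142 − 1.4 = 2.54142 m below the surface.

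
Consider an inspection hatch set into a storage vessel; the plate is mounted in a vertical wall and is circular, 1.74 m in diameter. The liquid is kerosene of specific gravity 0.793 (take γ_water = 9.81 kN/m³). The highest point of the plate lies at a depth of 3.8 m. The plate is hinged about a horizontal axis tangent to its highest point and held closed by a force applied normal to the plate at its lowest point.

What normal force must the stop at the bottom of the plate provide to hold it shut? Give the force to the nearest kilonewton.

P ≈ 45 kN

γ = 0.793 × 9.81 = 7.77933 kN/m³.
The centroid is at the centre, 0.87 m below the top of the plate, so the centroid depth is h_c = 3.8 + 0.87 = 4.67 m.
A = π(0.87)² = 2.37787 m².
Resultant F = γ·h_c·A = 7.77933 × 4.67 × 2.37787 = 86.3868 kN.
I_c = πr⁴/4 = π × 0.87⁴/4 = 0.449953 m⁴.
Centre of pressure: y_p = y_c + I_c/(y_c·A) = 4.67 + 0.449953/(4.67 × 2.37787) = 4.67 + 0.0405193 = 4.71052 m along the plane.
The resultant acts 0.87 + 0.0405193 = 0.910519 m (along the plate) below the hinge at the top edge, so the moment about the hinge is M = F × 0.910519 = 86.3868 × 0.910519 = 78.6568 kN·m.
A normal force at the bottom, 1.74 m from the hinge, must supply this moment: P = 78.6568/1.74 = 45.2051 kN.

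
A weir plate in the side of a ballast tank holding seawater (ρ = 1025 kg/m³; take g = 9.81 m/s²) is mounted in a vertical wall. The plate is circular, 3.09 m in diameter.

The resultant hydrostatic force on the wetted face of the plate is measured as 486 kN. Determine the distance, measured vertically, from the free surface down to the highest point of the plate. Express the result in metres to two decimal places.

γ = ρg = 1025 × 9.81 / 1000 = 10.05525 kN/m³.
A = π(1.545)² = 7.49906 m².
From F = γ·h_c·A, the centroid depth is h_c = 486/(10.05525 × 7.49906) = 6.4452 m.
The centroid is at the centre, 1.545 m below the top of the plate, so the highest point sits at h_top = 6.4452 − 1.545 = 4.9002 m below the surface.

d_top ≈ 4.90 m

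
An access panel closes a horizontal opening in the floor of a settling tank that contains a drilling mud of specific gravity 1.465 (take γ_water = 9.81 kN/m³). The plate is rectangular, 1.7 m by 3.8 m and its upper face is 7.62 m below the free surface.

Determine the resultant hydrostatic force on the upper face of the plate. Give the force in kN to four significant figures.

F ≈ 707.4 kN

γ = 1.465 × 9.81 = 14.37165 kN/m³.
The plate is horizontal, so pressure is uniform at p = γ·h = 14.37165 × 7.62 = 109.512 kN/m².
A = 1.7 × 3.8 = 6.46 m².
F = p·A = 109.512 × 6.46 = 707.448 kN.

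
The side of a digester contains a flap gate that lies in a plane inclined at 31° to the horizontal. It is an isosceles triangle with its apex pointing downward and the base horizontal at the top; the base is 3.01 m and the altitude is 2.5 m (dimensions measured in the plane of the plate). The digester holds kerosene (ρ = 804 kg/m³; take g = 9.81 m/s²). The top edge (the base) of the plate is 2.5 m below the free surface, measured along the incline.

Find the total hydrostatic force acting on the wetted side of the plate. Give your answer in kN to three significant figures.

γ = ρg = 804 × 9.81 / 1000 = 7.88724 kN/m³.
Let θ = 31° be the plate's angle to the horizontal; measure y along the incline from where the plane meets the free surface. Vertical depth h = y·sinθ with sinθ = 0.515038.
With the apex down, the centroid sits h/3 = 2.5/3 = 0.833333 m below the base (the top edge), so y_c = 2.5 + 0.833333 = 3.33333 m and h_c = 3.33333 × 0.515038 = 1.71679 m.
A = ½ × 3.01 × 2.5 = 3.7625 m².
Resultant F = γ·h_c·A = 7.88724 × 1.71679 × 3.7625 = 50.947 kN.

F ≈ 50.9 kN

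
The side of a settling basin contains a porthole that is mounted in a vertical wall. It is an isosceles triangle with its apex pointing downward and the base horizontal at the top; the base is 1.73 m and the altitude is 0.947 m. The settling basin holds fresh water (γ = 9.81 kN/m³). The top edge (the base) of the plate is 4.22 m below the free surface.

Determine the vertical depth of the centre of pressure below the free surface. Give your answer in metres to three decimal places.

h_p = 4.547 m

γ = 9.81 kN/m³.
With the apex down, the centroid sits h/3 = 0.947/3 = 0.315667 m below the base (the top edge), so the centroid depth is h_c = 4.22 + 0.315667 = 4.53567 m.
A = ½ × 1.73 × 0.947 = 0.819155 m².
Resultant F = γ·h_c·A = 9.81 × 4.53567 × 0.819155 = 36.4482 kN.
I_c = b·h³/36 = 1.73 × 0.947³/36 = 0.0408125 m⁴.
Centre of pressure: y_p = y_c + I_c/(y_c·A) = 4.53567 + 0.0408125/(4.53567 × 0.819155) = 4.53567 + 0.0109846 = 4.54665 m along the plane.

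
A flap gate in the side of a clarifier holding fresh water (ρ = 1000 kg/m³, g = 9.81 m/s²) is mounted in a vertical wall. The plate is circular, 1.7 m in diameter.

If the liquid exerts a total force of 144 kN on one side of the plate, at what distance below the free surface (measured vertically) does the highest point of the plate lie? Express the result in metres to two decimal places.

γ = ρg = 1000 × 9.81 = 9810 N/m³ = 9.81 kN/m³.
A = π(0.85)² = 2.2698 m².
From F = γ·h_c·A, the centroid depth is h_c = 144/(9.81 × 2.2698) = 6.46705 m.
The centroid is at the centre, 0.85 m below the top of the plate, so the highest point sits at h_top = 6.46705 − 0.85 = 5.61705 m below the surface.

d_top ≈ 5.62 m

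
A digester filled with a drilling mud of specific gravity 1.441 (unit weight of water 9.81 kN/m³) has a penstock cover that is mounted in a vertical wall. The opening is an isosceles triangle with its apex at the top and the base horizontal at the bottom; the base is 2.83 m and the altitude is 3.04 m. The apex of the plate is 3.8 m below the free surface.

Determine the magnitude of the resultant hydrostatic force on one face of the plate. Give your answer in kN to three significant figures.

F ≈ 354 kN

γ = 1.441 × 9.81 = 14.13621 kN/m³.
With the apex up, the centroid sits 2h/3 = 2 × 3.04/3 = 2.02667 m below the apex, so the centroid depth is h_c = 3.8 + 2.02667 = 5.82667 m.
A = ½ × 2.83 × 3.04 = 4.3016 m².
Resultant F = γ·h_c·A = 14.13621 × 5.82667 × 4.3016 = 354.31 kN.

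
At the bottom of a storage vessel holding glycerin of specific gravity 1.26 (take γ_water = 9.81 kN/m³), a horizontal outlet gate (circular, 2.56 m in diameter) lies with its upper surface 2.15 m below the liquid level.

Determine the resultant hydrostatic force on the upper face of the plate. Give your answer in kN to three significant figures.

γ = 1.26 × 9.81 = 12.3606 kN/m³.
The plate is horizontal, so pressure is uniform at p = γ·h = 12.3606 × 2.15 = 26.5753 kN/m².
A = π(1.28)² = 5.14719 m².
F = p·A = 26.5753 × 5.14719 = 136.788 kN.

F ≈ 137 kN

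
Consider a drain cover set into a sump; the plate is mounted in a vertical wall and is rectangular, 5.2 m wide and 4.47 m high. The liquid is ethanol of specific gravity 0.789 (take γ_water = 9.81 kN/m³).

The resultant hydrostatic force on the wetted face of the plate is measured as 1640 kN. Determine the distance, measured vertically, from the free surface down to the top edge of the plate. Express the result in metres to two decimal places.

d_top ≈ 6.88 m

γ = 0.789 × 9.81 = 7.74009 kN/m³.
A = 5.2 × 4.47 = 23.244 m².
From F = γ·h_c·A, the centroid depth is h_c = 1640/(7.74009 × 23.244) = 9.11564 m.
The centroid lies 4.47/2 = 2.235 m below the top edge, so the top edge sits at h_top = 9.11564 − 2.235 = 6.88064 m below the surface.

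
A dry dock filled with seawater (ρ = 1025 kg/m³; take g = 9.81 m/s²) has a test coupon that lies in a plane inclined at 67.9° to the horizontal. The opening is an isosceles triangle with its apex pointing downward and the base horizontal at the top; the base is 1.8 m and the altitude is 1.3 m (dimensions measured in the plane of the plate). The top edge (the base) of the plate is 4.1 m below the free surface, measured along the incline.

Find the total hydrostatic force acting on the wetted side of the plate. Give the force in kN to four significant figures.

γ = ρg = 1025 × 9.81 / 1000 = 10.05525 kN/m³.
Let θ = 67.9° be the plate's angle to the horizontal; measure y along the incline from where the plane meets the free surface. Vertical depth h = y·sinθ with sinθ = 0.926529.
With the apex down, the centroid sits h/3 = 1.3/3 = 0.433333 m below the base (the top edge), so y_c = 4.1 + 0.433333 = 4.53333 m and h_c = 4.53333 × 0.926529 = 4.20026 m.
A = ½ × 1.8 × 1.3 = 1.17 m².
Resultant F = γ·h_c·A = 10.05525 × 4.20026 × 1.17 = 49.4146 kN.

F ≈ 49.41 kN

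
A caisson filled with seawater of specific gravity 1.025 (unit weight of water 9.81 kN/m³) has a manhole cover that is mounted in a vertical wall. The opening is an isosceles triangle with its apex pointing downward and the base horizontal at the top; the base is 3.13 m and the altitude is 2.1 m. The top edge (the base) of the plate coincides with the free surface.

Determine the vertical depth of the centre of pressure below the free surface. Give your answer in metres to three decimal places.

h_p = 1.050 m

γ = 1.025 × 9.81 = 10.05525 kN/m³.
With the apex down, the centroid sits h/3 = 2.1/3 = 0.7 m below the base (the top edge), so the centroid depth is h_c = 0.7 m.
A = ½ × 3.13 × 2.1 = 3.2865 m².
Resultant F = γ·h_c·A = 10.05525 × 0.7 × 3.2865 = 23.1326 kN.
I_c = b·h³/36 = 3.13 × 2.1³/36 = 0.805192 m⁴.
Centre of pressure: y_p = y_c + I_c/(y_c·A) = 0.7 + 0.805192/(0.7 × 3.2865) = 0.7 + 0.35 = 1.05 m along the plane.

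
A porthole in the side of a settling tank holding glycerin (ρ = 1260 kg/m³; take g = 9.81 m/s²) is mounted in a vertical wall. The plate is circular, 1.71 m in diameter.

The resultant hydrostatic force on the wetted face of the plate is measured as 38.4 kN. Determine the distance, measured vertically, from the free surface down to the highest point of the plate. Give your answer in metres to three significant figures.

d_top ≈ 0.498 m

γ = ρg = 1260 × 9.81 / 1000 = 12.3606 kN/m³.
A = π(0.855)² = 2.29658 m².
From F = γ·h_c·A, the centroid depth is h_c = 38.4/(12.3606 × 2.29658) = 1.35273 m.
The centroid is at the centre, 0.855 m below the top of the plate, so the highest point sits at h_top = 1.35273 − 0.855 = 0.49773 m below the surface.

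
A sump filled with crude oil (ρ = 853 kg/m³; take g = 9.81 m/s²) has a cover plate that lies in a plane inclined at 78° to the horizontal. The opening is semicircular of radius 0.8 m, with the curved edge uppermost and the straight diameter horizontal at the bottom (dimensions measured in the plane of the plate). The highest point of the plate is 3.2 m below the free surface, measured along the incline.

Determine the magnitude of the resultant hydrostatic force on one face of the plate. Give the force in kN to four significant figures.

γ = ρg = 853 × 9.81 / 1000 = 8.36793 kN/m³.
Let θ = 78° be the plate's angle to the horizontal; measure y along the incline from where the plane meets the free surface. Vertical depth h = y·sinθ with sinθ = 0.978148.
The centroid lies 4r/(3π) = 0.339531 m above the diameter, so r − 4r/(3π) = 0.8 − 0.339531 = 0.460469 m below the topmost point, so y_c = 3.2 + 0.460469 = 3.66047 m and h_c = 3.66047 × 0.978148 = 3.58048 m.
A = πr²/2 = π × 0.8²/2 = 1.00531 m².
Resultant F = γ·h_c·A = 8.36793 × 3.58048 × 1.00531 = 30.1203 kN.

F ≈ 30.12 kN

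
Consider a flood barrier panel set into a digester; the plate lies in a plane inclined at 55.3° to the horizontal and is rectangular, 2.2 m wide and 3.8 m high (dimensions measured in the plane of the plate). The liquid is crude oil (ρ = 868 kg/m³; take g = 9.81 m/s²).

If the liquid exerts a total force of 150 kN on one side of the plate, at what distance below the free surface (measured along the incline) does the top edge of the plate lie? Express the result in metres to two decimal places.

y_top ≈ 0.66 m

γ = ρg = 868 × 9.81 / 1000 = 8.51508 kN/m³.
A = 2.2 × 3.8 = 8.36 m².
From F = γ·h_c·A, the centroid depth is h_c = 150/(8.51508 × 8.36) = 2.10715 m.
Let θ = 55.3° be the plate's angle to the horizontal; measure y along the incline from where the plane meets the free surface. Vertical depth h = y·sinθ with sinθ = 0.822144.
Along the incline, y_c = h_c/sinθ = 2.10715/0.822144 = 2.56299 m.
The centroid lies 3.8/2 = 1.9 m below the top edge, so the top edge sits at y_top = 2.56299 − 1.9 = 0.66299 m along the incline.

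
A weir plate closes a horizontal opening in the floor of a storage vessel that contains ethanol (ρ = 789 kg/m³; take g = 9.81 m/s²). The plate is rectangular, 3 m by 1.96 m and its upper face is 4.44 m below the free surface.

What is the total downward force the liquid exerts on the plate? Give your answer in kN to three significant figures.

γ = ρg = 789 × 9.81 / 1000 = 7.74009 kN/m³.
The plate is horizontal, so pressure is uniform at p = γ·h = 7.74009 × 4.44 = 34.366 kN/m².
A = 3 × 1.96 = 5.88 m².
F = p·A = 34.366 × 5.88 = 202.072 kN.

F ≈ 202 kN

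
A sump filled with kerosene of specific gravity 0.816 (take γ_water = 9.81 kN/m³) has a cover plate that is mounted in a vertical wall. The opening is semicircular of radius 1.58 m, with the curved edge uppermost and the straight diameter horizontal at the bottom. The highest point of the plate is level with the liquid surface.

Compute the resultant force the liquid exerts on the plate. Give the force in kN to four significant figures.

γ = 0.816 × 9.81 = 8.00496 kN/m³.
The centroid lies 4r/(3π) = 0.670573 m above the diameter, so r − 4r/(3π) = 1.58 − 0.670573 = 0.909427 m below the topmost point, so the centroid depth is h_c = 0.909427 m.
A = πr²/2 = π × 1.58²/2 = 3.92134 m².
Resultant F = γ·h_c·A = 8.00496 × 0.909427 × 3.92134 = 28.5471 kN.

F ≈ 28.55 kN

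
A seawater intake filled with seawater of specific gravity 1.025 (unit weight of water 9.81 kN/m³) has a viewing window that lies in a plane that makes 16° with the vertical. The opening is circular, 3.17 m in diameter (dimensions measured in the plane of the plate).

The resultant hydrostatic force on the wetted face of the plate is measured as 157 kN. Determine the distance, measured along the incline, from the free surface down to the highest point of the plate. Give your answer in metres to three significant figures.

y_top ≈ 0.473 m

γ = 1.025 × 9.81 = 10.05525 kN/m³.
A = π(1.585)² = 7.89239 m².
From F = γ·h_c·A, the centroid depth is h_c = 157/(10.05525 × 7.89239) = 1.97833 m.
The plate makes 16° with the vertical, i.e. θ = 90° − 16° = 74° to the horizontal. Measuring y along the incline from the free-surface line, vertical depth h = y·sinθ with sinθ = 0.961262.
Along the incline, y_c = h_c/sinθ = 1.97833/0.961262 = 2.05805 m.
The centroid is at the centre, 1.585 m below the top of the plate, so the highest point sits at y_top = 2.05805 − 1.585 = 0.47305 m along the incline.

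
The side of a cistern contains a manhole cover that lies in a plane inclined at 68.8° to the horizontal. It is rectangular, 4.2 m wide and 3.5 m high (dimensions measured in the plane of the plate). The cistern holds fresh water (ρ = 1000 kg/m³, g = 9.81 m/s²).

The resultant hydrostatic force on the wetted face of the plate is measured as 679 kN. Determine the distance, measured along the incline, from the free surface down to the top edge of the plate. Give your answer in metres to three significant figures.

γ = ρg = 1000 × 9.81 = 9810 N/m³ = 9.81 kN/m³.
A = 4.2 × 3.5 = 14.7 m².
From F = γ·h_c·A, the centroid depth is h_c = 679/(9.81 × 14.7) = 4.70851 m.
Let θ = 68.8° be the plate's angle to the horizontal; measure y along the incline from where the plane meets the free surface. Vertical depth h = y·sinθ with sinθ = 0.932324.
Along the incline, y_c = h_c/sinθ = 4.70851/0.932324 = 5.05029 m.
The centroid lies 3.5/2 = 1.75 m below the top edge, so the top edge sits at y_top = 5.05029 − 1.75 = 3.30029 m along the incline.

y_top ≈ 3.30 m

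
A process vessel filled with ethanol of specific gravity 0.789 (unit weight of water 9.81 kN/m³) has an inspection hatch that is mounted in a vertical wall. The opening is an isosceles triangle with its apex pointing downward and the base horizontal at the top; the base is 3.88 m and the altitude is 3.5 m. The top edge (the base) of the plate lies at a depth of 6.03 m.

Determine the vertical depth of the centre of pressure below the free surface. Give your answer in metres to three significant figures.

h_p = 7.29 m

γ = 0.789 × 9.81 = 7.74009 kN/m³.
With the apex down, the centroid sits h/3 = 3.5/3 = 1.16667 m below the base (the top edge), so the centroid depth is h_c = 6.03 + 1.16667 = 7.19667 m.
A = ½ × 3.88 × 3.5 = 6.79 m².
Resultant F = γ·h_c·A = 7.74009 × 7.19667 × 6.79 = 378.223 kN.
I_c = b·h³/36 = 3.88 × 3.5³/36 = 4.62097 m⁴.
Centre of pressure: y_p = y_c + I_c/(y_c·A) = 7.19667 + 4.62097/(7.19667 × 6.79) = 7.19667 + 0.0945653 = 7.29124 m along the plane.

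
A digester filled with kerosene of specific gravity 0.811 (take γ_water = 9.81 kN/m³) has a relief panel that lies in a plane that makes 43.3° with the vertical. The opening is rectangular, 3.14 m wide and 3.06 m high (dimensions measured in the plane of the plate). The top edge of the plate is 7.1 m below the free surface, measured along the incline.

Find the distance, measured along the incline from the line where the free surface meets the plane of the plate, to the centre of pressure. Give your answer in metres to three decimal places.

y_p = 8.720 m

γ = 0.811 × 9.81 = 7.95591 kN/m³.
The plate makes 43.3° with the vertical, i.e. θ = 90° − 43.3° = 46.7° to the horizontal. Measuring y along the incline from the free-surface line, vertical depth h = y·sinθ with sinθ = 0.727773.
The centroid lies 3.06/2 = 1.53 m below the top edge, so y_c = 7.1 + 1.53 = 8.63 m and h_c = 8.63 × 0.727773 = 6.28068 m.
A = 3.14 × 3.06 = 9.6084 m².
Resultant F = γ·h_c·A = 7.95591 × 6.28068 × 9.6084 = 480.118 kN.
I_c = b·h³/12 = 3.14 × 3.06³/12 = 7.49743 m⁴.
Centre of pressure: y_p = y_c + I_c/(y_c·A) = 8.63 + 7.49743/(8.63 × 9.6084) = 8.63 + 0.0904171 = 8.72042 m along the plane.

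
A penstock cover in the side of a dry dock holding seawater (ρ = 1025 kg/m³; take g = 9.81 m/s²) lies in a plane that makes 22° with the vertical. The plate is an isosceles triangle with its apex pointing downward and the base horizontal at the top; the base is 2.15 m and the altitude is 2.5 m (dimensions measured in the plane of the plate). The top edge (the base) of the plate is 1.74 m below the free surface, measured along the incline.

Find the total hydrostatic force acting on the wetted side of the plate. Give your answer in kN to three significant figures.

γ = ρg = 1025 × 9.81 / 1000 = 10.05525 kN/m³.
The plate makes 22° with the vertical, i.e. θ = 90° − 22° = 68° to the horizontal. Measuring y along the incline from the free-surface line, vertical depth h = y·sinθ with sinθ = 0.927184.
With the apex down, the centroid sits h/3 = 2.5/3 = 0.833333 m below the base (the top edge), so y_c = 1.74 + 0.833333 = 2.57333 m and h_c = 2.57333 × 0.927184 = 2.38595 m.
A = ½ × 2.15 × 2.5 = 2.6875 m².
Resultant F = γ·h_c·A = 10.05525 × 2.38595 × 2.6875 = 64.4767 kN.

F ≈ 64.5 kN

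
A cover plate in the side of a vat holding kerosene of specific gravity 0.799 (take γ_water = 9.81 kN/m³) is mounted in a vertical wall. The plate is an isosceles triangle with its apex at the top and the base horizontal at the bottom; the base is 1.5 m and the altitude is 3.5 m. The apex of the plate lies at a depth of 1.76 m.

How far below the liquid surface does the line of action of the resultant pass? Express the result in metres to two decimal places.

h_p = 4.26 m

γ = 0.799 × 9.81 = 7.83819 kN/m³.
With the apex up, the centroid sits 2h/3 = 2 × 3.5/3 = 2.33333 m below the apex, so the centroid depth is h_c = 1.76 + 2.33333 = 4.09333 m.
A = ½ × 1.5 × 3.5 = 2.625 m².
Resultant F = γ·h_c·A = 7.83819 × 4.09333 × 2.625 = 84.2213 kN.
I_c = b·h³/36 = 1.5 × 3.5³/36 = 1.78646 m⁴.
Centre of pressure: y_p = y_c + I_c/(y_c·A) = 4.09333 + 1.78646/(4.09333 × 2.625) = 4.09333 + 0.16626 = 4.25959 m along the plane.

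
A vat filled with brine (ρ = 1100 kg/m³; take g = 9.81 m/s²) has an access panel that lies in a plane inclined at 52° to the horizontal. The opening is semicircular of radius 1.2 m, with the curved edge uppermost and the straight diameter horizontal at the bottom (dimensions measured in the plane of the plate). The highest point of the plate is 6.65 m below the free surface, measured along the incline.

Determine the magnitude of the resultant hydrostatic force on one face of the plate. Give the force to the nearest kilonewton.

γ = ρg = 1100 × 9.81 / 1000 = 10.791 kN/m³.
Let θ = 52° be the plate's angle to the horizontal; measure y along the incline from where the plane meets the free surface. Vertical depth h = y·sinθ with sinθ = 0.788011.
The centroid lies 4r/(3π) = 0.509296 m above the diameter, so r − 4r/(3π) = 1.2 − 0.509296 = 0.690704 m below the topmost point, so y_c = 6.65 + 0.690704 = 7.3407 m and h_c = 7.3407 × 0.788011 = 5.78455 m.
A = πr²/2 = π × 1.2²/2 = 2.26195 m².
Resultant F = γ·h_c·A = 10.791 × 5.78455 × 2.26195 = 141.193 kN.

F ≈ 141 kN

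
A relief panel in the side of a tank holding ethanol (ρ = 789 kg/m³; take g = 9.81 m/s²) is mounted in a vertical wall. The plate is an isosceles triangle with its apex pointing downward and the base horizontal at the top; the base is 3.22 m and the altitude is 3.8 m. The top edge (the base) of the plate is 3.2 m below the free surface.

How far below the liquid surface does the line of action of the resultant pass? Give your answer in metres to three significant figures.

γ = ρg = 789 × 9.81 / 1000 = 7.74009 kN/m³.
With the apex down, the centroid sits h/3 = 3.8/3 = 1.26667 m below the base (the top edge), so the centroid depth is h_c = 3.2 + 1.26667 = 4.46667 m.
A = ½ × 3.22 × 3.8 = 6.118 m².
Resultant F = γ·h_c·A = 7.74009 × 4.46667 × 6.118 = 211.514 kN.
I_c = b·h³/36 = 3.22 × 3.8³/36 = 4.908 m⁴.
Centre of pressure: y_p = y_c + I_c/(y_c·A) = 4.46667 + 4.908/(4.46667 × 6.118) = 4.46667 + 0.179602 = 4.64627 m along the plane.

h_p = 4.65 m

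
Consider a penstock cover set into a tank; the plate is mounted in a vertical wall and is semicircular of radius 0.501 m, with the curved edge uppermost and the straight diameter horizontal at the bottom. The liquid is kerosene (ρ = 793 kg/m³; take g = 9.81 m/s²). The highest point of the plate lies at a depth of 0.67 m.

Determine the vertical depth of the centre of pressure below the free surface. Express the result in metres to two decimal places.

h_p = 0.98 m

γ = ρg = 793 × 9.81 / 1000 = 7.77933 kN/m³.
The centroid lies 4r/(3π) = 0.212631 m above the diameter, so r − 4r/(3π) = 0.501 − 0.212631 = 0.288369 m below the topmost point, so the centroid depth is h_c = 0.67 + 0.288369 = 0.958369 m.
A = πr²/2 = π × 0.501²/2 = 0.394271 m².
Resultant F = γ·h_c·A = 7.77933 × 0.958369 × 0.394271 = 2.93948 kN.
I_c = (π/8 − 8/(9π))·r⁴ = 0.109757 × 0.501⁴ = 0.00691486 m⁴.
Centre of pressure: y_p = y_c + I_c/(y_c·A) = 0.958369 + 0.00691486/(0.958369 × 0.394271) = 0.958369 + 0.0183002 = 0.976669 m along the plane.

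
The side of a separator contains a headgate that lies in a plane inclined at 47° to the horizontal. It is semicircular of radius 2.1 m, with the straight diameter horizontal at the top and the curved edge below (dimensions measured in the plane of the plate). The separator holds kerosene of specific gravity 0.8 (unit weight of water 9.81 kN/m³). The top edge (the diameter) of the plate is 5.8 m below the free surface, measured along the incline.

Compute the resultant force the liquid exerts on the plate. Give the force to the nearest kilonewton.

γ = 0.8 × 9.81 = 7.848 kN/m³.
Let θ = 47° be the plate's angle to the horizontal; measure y along the incline from where the plane meets the free surface. Vertical depth h = y·sinθ with sinθ = 0.731354.
The centroid of a semicircle lies 4r/(3π) = 0.891268 m from the diameter, here below the top edge, so y_c = 5.8 + 0.891268 = 6.69127 m and h_c = 6.69127 × 0.731354 = 4.89369 m.
A = πr²/2 = π × 2.1²/2 = 6.92721 m².
Resultant F = γ·h_c·A = 7.848 × 4.89369 × 6.92721 = 266.044 kN.

F ≈ 266 kN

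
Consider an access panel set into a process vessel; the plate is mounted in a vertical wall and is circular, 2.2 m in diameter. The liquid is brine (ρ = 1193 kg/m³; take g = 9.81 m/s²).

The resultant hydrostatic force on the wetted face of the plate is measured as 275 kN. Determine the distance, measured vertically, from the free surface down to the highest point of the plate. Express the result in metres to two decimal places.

γ = ρg = 1193 × 9.81 / 1000 = 11.70333 kN/m³.
A = π(1.1)² = 3.80133 m².
From F = γ·h_c·A, the centroid depth is h_c = 275/(11.70333 × 3.80133) = 6.18141 m.
The centroid is at the centre, 1.1 m below the top of the plate, so the highest point sits at h_top = 6.18141 − 1.1 = 5.08141 m below the surface.

d_top ≈ 5.08 m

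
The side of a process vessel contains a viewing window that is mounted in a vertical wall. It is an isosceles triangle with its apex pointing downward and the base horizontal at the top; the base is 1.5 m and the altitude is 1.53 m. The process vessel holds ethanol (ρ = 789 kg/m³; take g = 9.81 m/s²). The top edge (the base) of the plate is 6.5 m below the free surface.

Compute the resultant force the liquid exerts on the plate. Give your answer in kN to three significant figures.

γ = ρg = 789 × 9.81 / 1000 = 7.74009 kN/m³.
With the apex down, the centroid sits h/3 = 1.53/3 = 0.51 m below the base (the top edge), so the centroid depth is h_c = 6.5 + 0.51 = 7.01 m.
A = ½ × 1.5 × 1.53 = 1.1475 m².
Resultant F = γ·h_c·A = 7.74009 × 7.01 × 1.1475 = 62.2611 kN.

F ≈ 62.3 kN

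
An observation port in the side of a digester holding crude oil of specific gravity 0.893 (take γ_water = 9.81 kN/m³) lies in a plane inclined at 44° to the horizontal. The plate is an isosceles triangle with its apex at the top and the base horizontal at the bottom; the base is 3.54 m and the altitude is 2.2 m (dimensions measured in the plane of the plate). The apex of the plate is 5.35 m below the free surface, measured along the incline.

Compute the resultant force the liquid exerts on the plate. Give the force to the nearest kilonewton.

γ = 0.893 × 9.81 = 8.76033 kN/m³.
Let θ = 44° be the plate's angle to the horizontal; measure y along the incline from where the plane meets the free surface. Vertical depth h = y·sinθ with sinθ = 0.694658.
With the apex up, the centroid sits 2h/3 = 2 × 2.2/3 = 1.46667 m below the apex, so y_c = 5.35 + 1.46667 = 6.81667 m and h_c = 6.81667 × 0.694658 = 4.73525 m.
A = ½ × 3.54 × 2.2 = 3.894 m².
Resultant F = γ·h_c·A = 8.76033 × 4.73525 × 3.894 = 161.532 kN.

F ≈ 162 kN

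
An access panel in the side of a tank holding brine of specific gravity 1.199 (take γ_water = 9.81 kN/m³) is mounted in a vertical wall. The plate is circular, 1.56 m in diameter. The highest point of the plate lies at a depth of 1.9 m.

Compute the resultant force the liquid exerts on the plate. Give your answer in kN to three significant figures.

γ = 1.199 × 9.81 = 11.76219 kN/m³.
The centroid is at the centre, 0.78 m below the top of the plate, so the centroid depth is h_c = 1.9 + 0.78 = 2.68 m.
A = π(0.78)² = 1.91134 m².
Resultant F = γ·h_c·A = 11.76219 × 2.68 × 1.91134 = 60.2505 kN.

F ≈ 60.3 kN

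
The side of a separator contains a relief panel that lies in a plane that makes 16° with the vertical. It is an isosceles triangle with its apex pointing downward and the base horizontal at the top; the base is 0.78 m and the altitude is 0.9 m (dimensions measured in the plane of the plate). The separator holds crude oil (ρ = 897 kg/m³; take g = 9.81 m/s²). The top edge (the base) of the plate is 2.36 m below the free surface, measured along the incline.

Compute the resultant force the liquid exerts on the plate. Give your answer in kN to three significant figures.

γ = ρg = 897 × 9.81 / 1000 = 8.79957 kN/m³.
The plate makes 16° with the vertical, i.e. θ = 90° − 16° = 74° to the horizontal. Measuring y along the incline from the free-surface line, vertical depth h = y·sinθ with sinθ = 0.961262.
With the apex down, the centroid sits h/3 = 0.9/3 = 0.3 m below the base (the top edge), so y_c = 2.36 + 0.3 = 2.66 m and h_c = 2.66 × 0.961262 = 2.55696 m.
A = ½ × 0.78 × 0.9 = 0.351 m².
Resultant F = γ·h_c·A = 8.79957 × 2.55696 × 0.351 = 7.89755 kN.

F ≈ 7.90 kN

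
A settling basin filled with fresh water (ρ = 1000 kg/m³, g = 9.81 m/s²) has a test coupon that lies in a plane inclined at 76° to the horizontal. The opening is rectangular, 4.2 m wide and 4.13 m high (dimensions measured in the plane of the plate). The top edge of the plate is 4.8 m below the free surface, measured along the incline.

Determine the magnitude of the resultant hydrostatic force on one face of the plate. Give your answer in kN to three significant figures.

γ = ρg = 1000 × 9.81 = 9810 N/m³ = 9.81 kN/m³.
Let θ = 76° be the plate's angle to the horizontal; measure y along the incline from where the plane meets the free surface. Vertical depth h = y·sinθ with sinθ = 0.970296.
The centroid lies 4.13/2 = 2.065 m below the top edge, so y_c = 4.8 + 2.065 = 6.865 m and h_c = 6.865 × 0.970296 = 6.66108 m.
A = 4.2 × 4.13 = 17.346 m².
Resultant F = γ·h_c·A = 9.81 × 6.66108 × 17.346 = 1133.48 kN.

F ≈ 1130 kN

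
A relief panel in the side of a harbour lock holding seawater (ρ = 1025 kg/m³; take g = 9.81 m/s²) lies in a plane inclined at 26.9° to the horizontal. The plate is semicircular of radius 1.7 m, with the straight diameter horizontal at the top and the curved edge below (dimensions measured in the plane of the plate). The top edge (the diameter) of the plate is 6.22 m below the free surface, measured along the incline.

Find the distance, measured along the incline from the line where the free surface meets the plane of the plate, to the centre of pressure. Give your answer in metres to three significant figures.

γ = ρg = 1025 × 9.81 / 1000 = 10.05525 kN/m³.
Let θ = 26.9° be the plate's angle to the horizontal; measure y along the incline from where the plane meets the free surface. Vertical depth h = y·sinθ with sinθ = 0.452435.
The centroid of a semicircle lies 4r/(3π) = 0.721502 m from the diameter, here below the top edge, so y_c = 6.22 + 0.721502 = 6.9415 m and h_c = 6.9415 × 0.452435 = 3.14058 m.
A = πr²/2 = π × 1.7²/2 = 4.5396 m².
Resultant F = γ·h_c·A = 10.05525 × 3.14058 × 4.5396 = 143.357 kN.
I_c = (π/8 − 8/(9π))·r⁴ = 0.109757 × 1.7⁴ = 0.916701 m⁴.
Centre of pressure: y_p = y_c + I_c/(y_c·A) = 6.9415 + 0.916701/(6.9415 × 4.5396) = 6.9415 + 0.0290909 = 6.97059 m along the plane.

y_p = 6.97 m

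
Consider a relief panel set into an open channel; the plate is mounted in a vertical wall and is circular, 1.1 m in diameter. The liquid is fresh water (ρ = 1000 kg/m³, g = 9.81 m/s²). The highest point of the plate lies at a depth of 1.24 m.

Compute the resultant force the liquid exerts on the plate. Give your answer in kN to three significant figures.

γ = ρg = 1000 × 9.81 = 9810 N/m³ = 9.81 kN/m³.
The centroid is at the centre, 0.55 m below the top of the plate, so the centroid depth is h_c = 1.24 + 0.55 = 1.79 m.
A = π(0.55)² = 0.950332 m².
Resultant F = γ·h_c·A = 9.81 × 1.79 × 0.950332 = 16.6877 kN.

F ≈ 16.7 kN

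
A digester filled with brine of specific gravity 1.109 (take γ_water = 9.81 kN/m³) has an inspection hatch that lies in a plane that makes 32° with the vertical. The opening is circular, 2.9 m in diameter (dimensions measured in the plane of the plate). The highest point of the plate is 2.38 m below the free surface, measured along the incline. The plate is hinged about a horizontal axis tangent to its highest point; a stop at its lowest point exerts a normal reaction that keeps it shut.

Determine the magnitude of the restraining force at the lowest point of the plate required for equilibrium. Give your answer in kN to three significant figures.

P ≈ 128 kN

γ = 1.109 × 9.81 = 10.87929 kN/m³.
The plate makes 32° with the vertical, i.e. θ = 90° − 32° = 58° to the horizontal. Measuring y along the incline from the free-surface line, vertical depth h = y·sinθ with sinθ = 0.848048.
The centroid is at the centre, 1.45 m below the top of the plate, so y_c = 2.38 + 1.45 = 3.83 m and h_c = 3.83 × 0.848048 = 3.24802 m.
A = π(1.45)² = 6.6052 m².
Resultant F = γ·h_c·A = 10.87929 × 3.24802 × 6.6052 = 233.402 kN.
I_c = πr⁴/4 = π × 1.45⁴/4 = 3.47186 m⁴.
Centre of pressure: y_p = y_c + I_c/(y_c·A) = 3.83 + 3.47186/(3.83 × 6.6052) = 3.83 + 0.137239 = 3.96724 m along the plane.
The resultant acts 1.45 + 0.137239 = 1.58724 m (along the plate) below the hinge at the top edge, so the moment about the hinge is M = F × 1.58724 = 233.402 × 1.58724 = 370.465 kN·m.
A normal force at the bottom, 2.9 m from the hinge, must supply this moment: P = 370.465/2.9 = 127.747 kN.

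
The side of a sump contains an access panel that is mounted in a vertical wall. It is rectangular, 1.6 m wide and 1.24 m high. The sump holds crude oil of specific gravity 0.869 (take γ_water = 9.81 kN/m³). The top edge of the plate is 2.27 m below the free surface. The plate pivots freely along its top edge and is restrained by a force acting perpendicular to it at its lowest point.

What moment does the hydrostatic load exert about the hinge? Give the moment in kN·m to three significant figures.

γ = 0.869 × 9.81 = 8.52489 kN/m³.
The centroid lies 1.24/2 = 0.62 m below the top edge, so the centroid depth is h_c = 2.27 + 0.62 = 2.89 m.
A = 1.6 × 1.24 = 1.984 m².
Resultant F = γ·h_c·A = 8.52489 × 2.89 × 1.984 = 48.8797 kN.
I_c = b·h³/12 = 1.6 × 1.24³/12 = 0.254217 m⁴.
Centre of pressure: y_p = y_c + I_c/(y_c·A) = 2.89 + 0.254217/(2.89 × 1.984) = 2.89 + 0.0443369 = 2.93434 m along the plane.
The resultant acts 0.62 + 0.0443369 = 0.664337 m (along the plate) below the hinge at the top edge, so the moment about the hinge is M = F × 0.664337 = 48.8797 × 0.664337 = 32.4726 kN·m.

M ≈ 32.5 kN·m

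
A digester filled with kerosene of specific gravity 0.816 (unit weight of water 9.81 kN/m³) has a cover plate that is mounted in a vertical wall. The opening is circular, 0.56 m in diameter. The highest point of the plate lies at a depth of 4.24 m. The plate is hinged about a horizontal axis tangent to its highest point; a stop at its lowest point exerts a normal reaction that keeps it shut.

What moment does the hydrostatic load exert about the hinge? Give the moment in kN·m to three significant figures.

M ≈ 2.53 kN·m

γ = 0.816 × 9.81 = 8.00496 kN/m³.
The centroid is at the centre, 0.28 m below the top of the plate, so the centroid depth is h_c = 4.24 + 0.28 = 4.52 m.
A = π(0.28)² = 0.246301 m².
Resultant F = γ·h_c·A = 8.00496 × 4.52 × 0.246301 = 8.91177 kN.
I_c = πr⁴/4 = π × 0.28⁴/4 = 0.0048275 m⁴.
Centre of pressure: y_p = y_c + I_c/(y_c·A) = 4.52 + 0.0048275/(4.52 × 0.246301) = 4.52 + 0.00433628 = 4.52434 m along the plane.
The resultant acts 0.28 + 0.00433628 = 0.284336 m (along the plate) below the hinge at the top edge, so the moment about the hinge is M = F × 0.284336 = 8.91177 × 0.284336 = 2.53394 kN·m.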